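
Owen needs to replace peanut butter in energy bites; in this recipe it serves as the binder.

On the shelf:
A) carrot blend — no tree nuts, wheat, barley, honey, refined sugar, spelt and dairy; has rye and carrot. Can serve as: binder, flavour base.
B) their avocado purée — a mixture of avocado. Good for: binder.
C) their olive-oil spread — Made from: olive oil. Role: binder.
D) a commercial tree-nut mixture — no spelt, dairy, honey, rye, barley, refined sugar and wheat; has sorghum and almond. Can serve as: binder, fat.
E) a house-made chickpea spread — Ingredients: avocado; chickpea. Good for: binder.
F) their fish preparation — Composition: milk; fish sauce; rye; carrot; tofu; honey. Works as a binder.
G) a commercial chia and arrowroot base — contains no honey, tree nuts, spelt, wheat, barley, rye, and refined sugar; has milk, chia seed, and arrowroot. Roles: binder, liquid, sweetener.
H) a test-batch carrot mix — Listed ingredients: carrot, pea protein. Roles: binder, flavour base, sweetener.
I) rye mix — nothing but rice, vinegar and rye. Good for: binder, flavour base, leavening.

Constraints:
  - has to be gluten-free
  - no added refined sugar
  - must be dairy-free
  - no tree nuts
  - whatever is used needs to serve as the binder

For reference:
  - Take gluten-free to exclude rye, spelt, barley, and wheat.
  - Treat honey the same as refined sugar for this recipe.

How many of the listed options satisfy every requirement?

A: has rye, so not gluten-free — no
B: only avocado; none excluded — keep
C: every rule checks out — keep
D: has almond, so not tree-nut-free — reject
E: no tree nuts, no-added-sugar — keep
F: has rye, so not gluten-free; has honey, so not no-added-sugar (and 1 more) — out
G: has milk, so not dairy-free — out
H: no tree nuts, no dairy — OK
I: has rye, so not gluten-free — reject

4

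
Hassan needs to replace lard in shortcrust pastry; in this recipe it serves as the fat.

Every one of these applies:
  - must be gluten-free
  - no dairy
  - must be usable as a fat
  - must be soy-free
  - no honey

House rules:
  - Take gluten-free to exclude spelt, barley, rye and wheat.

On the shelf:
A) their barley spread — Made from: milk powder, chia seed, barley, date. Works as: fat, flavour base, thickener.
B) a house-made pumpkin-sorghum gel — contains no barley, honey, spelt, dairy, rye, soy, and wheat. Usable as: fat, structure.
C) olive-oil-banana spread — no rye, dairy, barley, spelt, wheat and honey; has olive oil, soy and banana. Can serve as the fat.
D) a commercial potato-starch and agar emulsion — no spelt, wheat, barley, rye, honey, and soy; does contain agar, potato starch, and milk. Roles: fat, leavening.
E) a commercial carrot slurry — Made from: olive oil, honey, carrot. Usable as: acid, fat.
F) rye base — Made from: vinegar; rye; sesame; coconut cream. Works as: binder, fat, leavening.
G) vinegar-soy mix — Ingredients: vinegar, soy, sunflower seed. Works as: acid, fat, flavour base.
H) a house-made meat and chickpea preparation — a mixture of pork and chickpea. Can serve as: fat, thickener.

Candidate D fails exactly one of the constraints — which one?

dairy-free

usable as a fat: satisfied
gluten-free: satisfied
soy-free: satisfied
dairy-free: has milk — fails
honey-free: satisfied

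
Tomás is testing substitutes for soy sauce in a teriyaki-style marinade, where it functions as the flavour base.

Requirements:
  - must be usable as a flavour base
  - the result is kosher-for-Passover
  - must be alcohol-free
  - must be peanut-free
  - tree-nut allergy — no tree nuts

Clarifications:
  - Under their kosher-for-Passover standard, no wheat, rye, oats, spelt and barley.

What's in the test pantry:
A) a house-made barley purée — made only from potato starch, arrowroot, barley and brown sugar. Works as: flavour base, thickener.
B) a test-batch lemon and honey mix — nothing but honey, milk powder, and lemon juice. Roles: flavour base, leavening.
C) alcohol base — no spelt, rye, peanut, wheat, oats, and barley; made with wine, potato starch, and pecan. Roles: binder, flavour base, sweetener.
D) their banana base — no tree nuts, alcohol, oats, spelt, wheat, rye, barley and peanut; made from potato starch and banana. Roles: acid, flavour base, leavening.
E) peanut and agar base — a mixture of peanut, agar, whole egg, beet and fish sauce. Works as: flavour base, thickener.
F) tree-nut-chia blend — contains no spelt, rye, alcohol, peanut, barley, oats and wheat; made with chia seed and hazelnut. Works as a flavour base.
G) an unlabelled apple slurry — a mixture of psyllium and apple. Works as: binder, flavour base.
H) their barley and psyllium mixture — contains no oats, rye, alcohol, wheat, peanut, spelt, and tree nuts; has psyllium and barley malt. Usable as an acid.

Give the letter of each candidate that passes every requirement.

A: has barley, so not kosher-for-Passover — no
B: kosher-for-Passover, no tree nuts — OK
C: has wine, so not alcohol-free; has pecan, so not tree-nut-free — out
D: kosher-for-Passover, no tree nuts — OK
E: has peanut, so not peanut-free — out
F: has hazelnut, so not tree-nut-free — no
G: nothing on the exclusion list — valid
H: not usable as a flavour base; has barley malt, so not kosher-for-Passover — out

B, D, G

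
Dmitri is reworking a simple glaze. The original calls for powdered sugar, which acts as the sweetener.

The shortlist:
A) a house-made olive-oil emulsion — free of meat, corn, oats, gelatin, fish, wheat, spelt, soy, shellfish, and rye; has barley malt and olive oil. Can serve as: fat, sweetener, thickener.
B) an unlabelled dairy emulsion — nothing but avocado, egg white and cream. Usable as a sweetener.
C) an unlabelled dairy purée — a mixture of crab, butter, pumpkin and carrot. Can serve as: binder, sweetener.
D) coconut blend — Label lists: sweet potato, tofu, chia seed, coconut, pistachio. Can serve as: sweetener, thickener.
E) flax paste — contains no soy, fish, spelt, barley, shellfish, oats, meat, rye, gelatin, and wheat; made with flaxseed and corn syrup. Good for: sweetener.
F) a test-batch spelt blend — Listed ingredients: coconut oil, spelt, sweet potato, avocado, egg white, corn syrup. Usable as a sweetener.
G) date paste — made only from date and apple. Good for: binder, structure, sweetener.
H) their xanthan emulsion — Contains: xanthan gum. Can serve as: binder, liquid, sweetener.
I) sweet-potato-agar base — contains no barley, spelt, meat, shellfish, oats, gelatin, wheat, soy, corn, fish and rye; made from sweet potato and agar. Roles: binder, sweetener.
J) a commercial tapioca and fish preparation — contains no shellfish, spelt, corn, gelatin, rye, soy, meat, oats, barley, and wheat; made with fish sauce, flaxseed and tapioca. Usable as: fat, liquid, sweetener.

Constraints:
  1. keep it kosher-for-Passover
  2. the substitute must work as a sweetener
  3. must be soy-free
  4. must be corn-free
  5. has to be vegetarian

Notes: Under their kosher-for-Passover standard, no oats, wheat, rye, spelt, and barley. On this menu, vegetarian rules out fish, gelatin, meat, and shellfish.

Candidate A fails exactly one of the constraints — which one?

usable as a sweetener: satisfied
kosher-for-Passover: has barley malt — fails
vegetarian: satisfied
soy-free: satisfied
corn-free: satisfied

kosher-for-Passover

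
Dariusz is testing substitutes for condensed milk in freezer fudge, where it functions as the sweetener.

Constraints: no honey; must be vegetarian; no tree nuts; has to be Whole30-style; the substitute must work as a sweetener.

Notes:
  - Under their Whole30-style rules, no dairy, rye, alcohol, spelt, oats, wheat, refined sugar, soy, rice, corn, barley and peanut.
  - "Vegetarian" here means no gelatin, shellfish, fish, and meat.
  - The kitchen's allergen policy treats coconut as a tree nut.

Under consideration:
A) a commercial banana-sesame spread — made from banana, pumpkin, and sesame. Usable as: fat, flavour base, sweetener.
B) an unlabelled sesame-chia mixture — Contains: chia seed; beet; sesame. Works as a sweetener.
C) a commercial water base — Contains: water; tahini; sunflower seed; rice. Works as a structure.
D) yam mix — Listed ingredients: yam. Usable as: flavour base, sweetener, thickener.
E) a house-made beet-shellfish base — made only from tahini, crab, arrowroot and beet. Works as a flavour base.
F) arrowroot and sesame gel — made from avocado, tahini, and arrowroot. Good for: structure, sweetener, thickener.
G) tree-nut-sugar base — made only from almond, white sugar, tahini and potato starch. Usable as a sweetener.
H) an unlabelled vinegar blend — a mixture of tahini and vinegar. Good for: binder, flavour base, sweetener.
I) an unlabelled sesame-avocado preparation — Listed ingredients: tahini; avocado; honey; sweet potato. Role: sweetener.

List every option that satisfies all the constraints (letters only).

A: works as a sweetener, Whole30-style, vegetarian — keep
B: every rule checks out — keep
C: not usable as a sweetener; has rice, so not Whole30-style — reject
D: only yam; none excluded — keep
E: not usable as a sweetener; has crab, so not vegetarian — reject
F: works as a sweetener, tree-nut-free, Whole30-style — keep
G: has white sugar, so not Whole30-style; has almond, so not tree-nut-free — no
H: vegetarian, tree-nut-free — keep
I: has honey, so not honey-free — out

A, B, D, F, H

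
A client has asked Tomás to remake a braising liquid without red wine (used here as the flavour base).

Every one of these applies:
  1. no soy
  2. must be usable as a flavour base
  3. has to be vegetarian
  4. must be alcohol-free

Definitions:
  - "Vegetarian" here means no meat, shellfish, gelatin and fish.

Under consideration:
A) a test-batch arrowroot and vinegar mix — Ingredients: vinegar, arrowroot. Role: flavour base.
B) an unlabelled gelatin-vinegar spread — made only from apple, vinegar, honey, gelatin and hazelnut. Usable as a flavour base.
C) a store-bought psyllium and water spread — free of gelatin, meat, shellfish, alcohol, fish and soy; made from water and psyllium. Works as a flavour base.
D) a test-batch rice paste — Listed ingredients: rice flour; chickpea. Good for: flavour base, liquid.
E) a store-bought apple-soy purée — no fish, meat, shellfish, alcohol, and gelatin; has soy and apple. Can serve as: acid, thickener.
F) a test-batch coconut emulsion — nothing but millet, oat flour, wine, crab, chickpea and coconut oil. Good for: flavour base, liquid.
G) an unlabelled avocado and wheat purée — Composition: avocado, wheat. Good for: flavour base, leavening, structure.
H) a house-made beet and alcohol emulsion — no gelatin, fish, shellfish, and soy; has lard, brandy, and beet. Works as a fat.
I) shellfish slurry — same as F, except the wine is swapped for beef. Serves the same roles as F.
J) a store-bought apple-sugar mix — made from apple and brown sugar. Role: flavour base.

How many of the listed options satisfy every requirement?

A: vegetarian, no alcohol — OK
B: has gelatin, so not vegetarian — out
C: every rule checks out — OK
D: no soy, no alcohol — keep
E: not usable as a flavour base; has soy, so not soy-free — no
F: has crab, so not vegetarian; has wine, so not alcohol-free — no
G: only wheat and avocado; none excluded — keep
H: not usable as a flavour base; has lard, so not vegetarian (and 1 more) — no
I: has beef, so not vegetarian — out
J: all constraints satisfied — keep

5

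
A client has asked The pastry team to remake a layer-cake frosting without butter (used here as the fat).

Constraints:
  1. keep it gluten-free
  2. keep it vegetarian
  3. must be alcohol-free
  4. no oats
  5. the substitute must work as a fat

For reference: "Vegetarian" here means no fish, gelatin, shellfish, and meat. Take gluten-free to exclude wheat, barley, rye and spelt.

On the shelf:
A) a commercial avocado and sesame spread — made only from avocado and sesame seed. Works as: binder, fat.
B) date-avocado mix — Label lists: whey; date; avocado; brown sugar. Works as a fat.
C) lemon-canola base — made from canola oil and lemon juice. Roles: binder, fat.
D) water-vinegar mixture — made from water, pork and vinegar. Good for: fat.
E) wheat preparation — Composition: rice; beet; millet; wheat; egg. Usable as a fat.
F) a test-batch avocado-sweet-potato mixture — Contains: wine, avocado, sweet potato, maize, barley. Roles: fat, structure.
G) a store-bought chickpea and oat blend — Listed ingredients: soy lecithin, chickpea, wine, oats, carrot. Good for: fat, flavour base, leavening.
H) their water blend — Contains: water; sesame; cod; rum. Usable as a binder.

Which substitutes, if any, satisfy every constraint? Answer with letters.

A, B, C

A: only sesame seed and avocado; none excluded — OK
B: nothing on the exclusion list — keep
C: works as a fat, vegetarian, gluten-free — OK
D: has pork, so not vegetarian — reject
E: has wheat, so not gluten-free — out
F: has barley, so not gluten-free; has wine, so not alcohol-free — no
G: has wine, so not alcohol-free; has oats, so not oat-free — out
H: not usable as a fat; has cod, so not vegetarian (and 1 more) — no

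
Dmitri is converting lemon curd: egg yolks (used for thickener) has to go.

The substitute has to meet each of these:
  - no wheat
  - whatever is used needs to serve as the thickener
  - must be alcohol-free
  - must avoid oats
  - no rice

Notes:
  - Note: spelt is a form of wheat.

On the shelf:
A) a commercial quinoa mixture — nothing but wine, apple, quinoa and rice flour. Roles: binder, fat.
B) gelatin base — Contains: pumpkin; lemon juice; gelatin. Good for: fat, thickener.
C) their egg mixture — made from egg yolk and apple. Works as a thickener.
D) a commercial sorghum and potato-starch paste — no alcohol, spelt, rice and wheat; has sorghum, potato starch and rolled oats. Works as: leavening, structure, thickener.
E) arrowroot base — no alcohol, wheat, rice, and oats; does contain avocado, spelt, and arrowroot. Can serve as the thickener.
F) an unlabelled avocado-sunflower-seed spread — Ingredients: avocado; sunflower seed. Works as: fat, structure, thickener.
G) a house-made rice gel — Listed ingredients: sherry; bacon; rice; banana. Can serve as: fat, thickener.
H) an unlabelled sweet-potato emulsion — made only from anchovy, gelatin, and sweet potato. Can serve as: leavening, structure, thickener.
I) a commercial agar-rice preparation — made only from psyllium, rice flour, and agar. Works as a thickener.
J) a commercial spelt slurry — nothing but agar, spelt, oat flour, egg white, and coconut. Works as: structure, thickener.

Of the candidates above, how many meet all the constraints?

A: not usable as a thickener; has rice flour, so not rice-free (and 1 more) — reject
B: only gelatin, pumpkin, and lemon juice; none excluded — OK
C: works as a thickener, no alcohol, no rice — OK
D: has rolled oats, so not oat-free — out
E: has spelt, so not wheat-free — reject
F: no oats, no rice — OK
G: has rice, so not rice-free; has sherry, so not alcohol-free — no
H: only anchovy, gelatin and sweet potato; none excluded — valid
I: has rice flour, so not rice-free — no
J: has oat flour, so not oat-free; has spelt, so not wheat-free — no

4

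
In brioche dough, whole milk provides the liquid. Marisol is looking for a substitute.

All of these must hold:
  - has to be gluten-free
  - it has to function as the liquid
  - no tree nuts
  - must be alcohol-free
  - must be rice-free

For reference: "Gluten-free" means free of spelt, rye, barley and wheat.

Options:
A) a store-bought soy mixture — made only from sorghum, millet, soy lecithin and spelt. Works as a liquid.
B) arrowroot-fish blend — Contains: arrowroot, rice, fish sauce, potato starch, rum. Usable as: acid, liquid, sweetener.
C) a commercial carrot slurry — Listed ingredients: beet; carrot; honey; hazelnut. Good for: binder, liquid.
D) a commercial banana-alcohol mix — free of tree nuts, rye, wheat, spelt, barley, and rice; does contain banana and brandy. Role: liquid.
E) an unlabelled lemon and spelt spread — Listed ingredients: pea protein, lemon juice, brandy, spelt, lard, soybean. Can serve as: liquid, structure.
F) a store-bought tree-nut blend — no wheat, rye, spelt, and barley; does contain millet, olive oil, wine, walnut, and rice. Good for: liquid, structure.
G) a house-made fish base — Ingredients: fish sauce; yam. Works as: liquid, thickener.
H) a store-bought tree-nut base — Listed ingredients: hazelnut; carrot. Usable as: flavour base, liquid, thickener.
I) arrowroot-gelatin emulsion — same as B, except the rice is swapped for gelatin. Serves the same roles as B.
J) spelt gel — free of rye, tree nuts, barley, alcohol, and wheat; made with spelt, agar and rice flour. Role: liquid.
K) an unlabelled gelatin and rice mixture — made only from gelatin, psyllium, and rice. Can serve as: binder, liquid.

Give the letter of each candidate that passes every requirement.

A: has spelt, so not gluten-free — no
B: has rice, so not rice-free; has rum, so not alcohol-free — reject
C: has hazelnut, so not tree-nut-free — no
D: has brandy, so not alcohol-free — no
E: has spelt, so not gluten-free; has brandy, so not alcohol-free — out
F: has rice, so not rice-free; has walnut, so not tree-nut-free (and 1 more) — out
G: every rule checks out — valid
H: has hazelnut, so not tree-nut-free — no
I: has rum, so not alcohol-free — no
J: has spelt, so not gluten-free; has rice flour, so not rice-free — reject
K: has rice, so not rice-free — no

G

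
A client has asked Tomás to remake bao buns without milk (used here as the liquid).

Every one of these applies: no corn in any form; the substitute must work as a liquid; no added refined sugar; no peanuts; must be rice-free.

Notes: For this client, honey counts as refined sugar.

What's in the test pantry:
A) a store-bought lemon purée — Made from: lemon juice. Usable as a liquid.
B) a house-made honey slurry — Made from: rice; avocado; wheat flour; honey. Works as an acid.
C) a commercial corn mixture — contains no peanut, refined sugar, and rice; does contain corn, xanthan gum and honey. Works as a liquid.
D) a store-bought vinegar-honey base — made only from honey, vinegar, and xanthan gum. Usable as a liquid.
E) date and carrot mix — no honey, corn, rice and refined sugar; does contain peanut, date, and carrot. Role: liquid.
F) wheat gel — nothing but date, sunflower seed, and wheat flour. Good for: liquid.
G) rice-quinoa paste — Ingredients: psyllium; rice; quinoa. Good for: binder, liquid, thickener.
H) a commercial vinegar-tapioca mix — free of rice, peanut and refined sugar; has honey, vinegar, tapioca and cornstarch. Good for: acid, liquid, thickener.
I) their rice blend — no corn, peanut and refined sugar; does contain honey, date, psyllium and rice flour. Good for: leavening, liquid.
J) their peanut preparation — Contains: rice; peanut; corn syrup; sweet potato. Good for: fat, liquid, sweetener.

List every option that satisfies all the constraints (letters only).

A, F

A: only lemon juice; none excluded — keep
B: not usable as a liquid; has rice, so not rice-free (and 1 more) — out
C: has corn, so not corn-free; has honey, so not no-added-sugar — no
D: has honey, so not no-added-sugar — out
E: has peanut, so not peanut-free — out
F: no peanut, no corn — keep
G: has rice, so not rice-free — no
H: has cornstarch, so not corn-free; has honey, so not no-added-sugar — out
I: has rice flour, so not rice-free; has honey, so not no-added-sugar — out
J: has rice, so not rice-free; has corn syrup, so not corn-free (and 1 more) — out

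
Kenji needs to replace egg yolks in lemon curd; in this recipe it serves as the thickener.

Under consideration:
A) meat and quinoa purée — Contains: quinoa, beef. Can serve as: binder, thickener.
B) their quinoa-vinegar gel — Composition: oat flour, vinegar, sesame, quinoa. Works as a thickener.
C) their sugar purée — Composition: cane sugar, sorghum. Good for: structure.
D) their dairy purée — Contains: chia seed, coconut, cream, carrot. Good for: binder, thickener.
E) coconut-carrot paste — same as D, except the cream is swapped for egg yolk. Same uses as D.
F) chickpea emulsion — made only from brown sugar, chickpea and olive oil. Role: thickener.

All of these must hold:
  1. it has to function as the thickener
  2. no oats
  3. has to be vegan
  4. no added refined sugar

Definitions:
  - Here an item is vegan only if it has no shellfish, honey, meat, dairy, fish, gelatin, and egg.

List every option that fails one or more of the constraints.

A: has beef, so not vegan — out
B: has oat flour, so not oat-free — reject
C: not usable as a thickener; has cane sugar, so not no-added-sugar — no
D: has cream, so not vegan — out
E: has egg yolk, so not vegan — no
F: has brown sugar, so not no-added-sugar — no

A, B, C, D, E, F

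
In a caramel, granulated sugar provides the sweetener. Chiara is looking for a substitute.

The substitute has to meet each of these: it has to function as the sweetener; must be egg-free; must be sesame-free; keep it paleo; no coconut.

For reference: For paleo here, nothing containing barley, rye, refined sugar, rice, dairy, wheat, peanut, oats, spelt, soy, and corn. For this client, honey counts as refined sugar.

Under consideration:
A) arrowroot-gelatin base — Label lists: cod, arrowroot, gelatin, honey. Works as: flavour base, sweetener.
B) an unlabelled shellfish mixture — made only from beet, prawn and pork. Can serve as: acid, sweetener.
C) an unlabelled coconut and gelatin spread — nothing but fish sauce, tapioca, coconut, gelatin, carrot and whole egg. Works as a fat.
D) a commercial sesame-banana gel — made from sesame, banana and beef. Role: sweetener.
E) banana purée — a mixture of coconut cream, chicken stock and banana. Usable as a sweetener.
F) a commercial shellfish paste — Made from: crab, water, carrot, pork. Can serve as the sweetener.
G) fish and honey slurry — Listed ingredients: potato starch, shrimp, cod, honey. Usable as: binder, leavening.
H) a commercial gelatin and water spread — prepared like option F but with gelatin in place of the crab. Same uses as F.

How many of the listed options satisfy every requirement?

A: has honey, so not paleo — reject
B: only pork, prawn and beet; none excluded — valid
C: not usable as a sweetener; has whole egg, so not egg-free (and 1 more) — reject
D: has sesame, so not sesame-free — no
E: has coconut cream, so not coconut-free — out
F: pork and crab etc. — none of it excluded — keep
G: not usable as a sweetener; has honey, so not paleo — no
H: works as a sweetener, paleo, no egg — valid

3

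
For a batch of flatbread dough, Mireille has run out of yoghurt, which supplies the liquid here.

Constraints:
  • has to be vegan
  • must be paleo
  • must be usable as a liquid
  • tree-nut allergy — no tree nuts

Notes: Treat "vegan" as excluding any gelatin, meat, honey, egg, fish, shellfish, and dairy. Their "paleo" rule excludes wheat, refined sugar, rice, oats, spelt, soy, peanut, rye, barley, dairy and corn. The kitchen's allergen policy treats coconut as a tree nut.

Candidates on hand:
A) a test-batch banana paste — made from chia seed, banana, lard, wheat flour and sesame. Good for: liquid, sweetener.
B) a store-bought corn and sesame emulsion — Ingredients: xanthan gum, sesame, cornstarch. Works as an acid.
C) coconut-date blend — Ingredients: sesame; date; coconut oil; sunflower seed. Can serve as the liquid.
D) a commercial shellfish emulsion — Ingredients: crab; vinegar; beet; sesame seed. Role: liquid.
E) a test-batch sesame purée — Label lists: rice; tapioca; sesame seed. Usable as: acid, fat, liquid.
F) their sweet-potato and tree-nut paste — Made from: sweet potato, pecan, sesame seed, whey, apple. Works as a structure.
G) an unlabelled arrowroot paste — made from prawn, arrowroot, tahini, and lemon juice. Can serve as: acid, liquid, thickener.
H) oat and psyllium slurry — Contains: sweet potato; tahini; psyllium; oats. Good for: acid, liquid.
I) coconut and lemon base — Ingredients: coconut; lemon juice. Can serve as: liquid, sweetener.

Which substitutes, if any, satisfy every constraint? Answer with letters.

A: has lard, so not vegan; has wheat flour, so not paleo — reject
B: not usable as a liquid; has cornstarch, so not paleo — out
C: has coconut oil, so not tree-nut-free — no
D: has crab, so not vegan — reject
E: has rice, so not paleo — out
F: not usable as a liquid; has whey, so not vegan (and 2 more) — no
G: has prawn, so not vegan — out
H: has oats, so not paleo — no
I: has coconut, so not tree-nut-free — out

none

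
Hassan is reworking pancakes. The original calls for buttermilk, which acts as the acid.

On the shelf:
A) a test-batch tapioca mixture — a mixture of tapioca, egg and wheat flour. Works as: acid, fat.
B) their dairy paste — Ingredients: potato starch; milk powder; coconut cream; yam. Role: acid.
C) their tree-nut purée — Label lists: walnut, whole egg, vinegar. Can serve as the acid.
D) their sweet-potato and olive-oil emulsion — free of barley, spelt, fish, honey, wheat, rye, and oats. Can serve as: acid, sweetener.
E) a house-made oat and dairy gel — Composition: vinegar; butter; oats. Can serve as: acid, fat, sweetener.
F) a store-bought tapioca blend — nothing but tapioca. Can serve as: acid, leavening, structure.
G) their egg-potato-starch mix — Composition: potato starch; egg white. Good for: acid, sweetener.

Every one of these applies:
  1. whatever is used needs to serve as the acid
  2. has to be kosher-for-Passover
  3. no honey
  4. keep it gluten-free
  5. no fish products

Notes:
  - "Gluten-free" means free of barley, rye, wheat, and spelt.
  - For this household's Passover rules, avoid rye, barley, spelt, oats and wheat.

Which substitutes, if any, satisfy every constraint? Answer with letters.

A: has wheat flour, so not gluten-free; has wheat flour, so not kosher-for-Passover — no
B: nothing on the exclusion list — valid
C: only whole egg, walnut, and vinegar; none excluded — keep
D: works as an acid, no honey, gluten-free — keep
E: has oats, so not kosher-for-Passover — reject
F: only tapioca; none excluded — OK
G: no fish, no honey — keep

B, C, D, F, G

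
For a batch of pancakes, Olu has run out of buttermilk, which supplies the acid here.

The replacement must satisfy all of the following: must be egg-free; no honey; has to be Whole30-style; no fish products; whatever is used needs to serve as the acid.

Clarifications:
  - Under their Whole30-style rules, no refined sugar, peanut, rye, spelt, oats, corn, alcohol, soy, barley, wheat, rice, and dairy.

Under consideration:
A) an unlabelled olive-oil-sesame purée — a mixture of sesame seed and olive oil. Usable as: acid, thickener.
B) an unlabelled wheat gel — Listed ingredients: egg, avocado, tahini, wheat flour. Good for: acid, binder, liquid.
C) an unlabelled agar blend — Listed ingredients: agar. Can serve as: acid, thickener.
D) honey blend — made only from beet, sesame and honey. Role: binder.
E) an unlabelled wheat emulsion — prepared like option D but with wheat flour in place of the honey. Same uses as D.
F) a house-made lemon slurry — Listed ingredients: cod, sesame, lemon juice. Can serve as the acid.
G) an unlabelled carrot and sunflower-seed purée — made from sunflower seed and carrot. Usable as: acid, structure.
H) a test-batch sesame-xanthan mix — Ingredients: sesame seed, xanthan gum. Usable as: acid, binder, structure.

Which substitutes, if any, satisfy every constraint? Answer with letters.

A, C, G, H

A: only sesame seed and olive oil; none excluded — OK
B: has wheat flour, so not Whole30-style; has egg, so not egg-free — reject
C: every rule checks out — valid
D: not usable as an acid; has honey, so not honey-free — no
E: not usable as an acid; has wheat flour, so not Whole30-style — reject
F: has cod, so not fish-free — no
G: nothing on the exclusion list — keep
H: works as an acid, no honey, Whole30-style — valid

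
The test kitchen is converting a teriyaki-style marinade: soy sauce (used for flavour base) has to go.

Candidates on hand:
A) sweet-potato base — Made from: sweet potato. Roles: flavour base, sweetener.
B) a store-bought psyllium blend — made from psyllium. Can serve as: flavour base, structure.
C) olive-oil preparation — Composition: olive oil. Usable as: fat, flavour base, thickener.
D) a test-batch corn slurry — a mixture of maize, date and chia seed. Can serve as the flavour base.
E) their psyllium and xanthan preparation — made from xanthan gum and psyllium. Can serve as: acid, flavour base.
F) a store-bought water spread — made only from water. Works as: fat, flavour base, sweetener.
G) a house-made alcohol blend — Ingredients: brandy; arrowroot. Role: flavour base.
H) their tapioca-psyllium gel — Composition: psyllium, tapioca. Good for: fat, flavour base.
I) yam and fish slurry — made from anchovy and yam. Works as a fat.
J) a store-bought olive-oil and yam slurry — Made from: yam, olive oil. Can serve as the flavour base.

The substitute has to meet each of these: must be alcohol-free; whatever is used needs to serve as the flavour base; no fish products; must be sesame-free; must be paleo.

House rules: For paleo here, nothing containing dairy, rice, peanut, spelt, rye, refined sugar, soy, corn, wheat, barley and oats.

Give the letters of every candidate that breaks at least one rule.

A: paleo, no sesame — keep
B: only psyllium; none excluded — OK
C: every rule checks out — OK
D: has maize, so not paleo — reject
E: nothing on the exclusion list — OK
F: works as a flavour base, no alcohol, no fish — valid
G: has brandy, so not alcohol-free — reject
H: only psyllium and tapioca; none excluded — keep
I: not usable as a flavour base; has anchovy, so not fish-free — no
J: all constraints satisfied — keep

D, G, I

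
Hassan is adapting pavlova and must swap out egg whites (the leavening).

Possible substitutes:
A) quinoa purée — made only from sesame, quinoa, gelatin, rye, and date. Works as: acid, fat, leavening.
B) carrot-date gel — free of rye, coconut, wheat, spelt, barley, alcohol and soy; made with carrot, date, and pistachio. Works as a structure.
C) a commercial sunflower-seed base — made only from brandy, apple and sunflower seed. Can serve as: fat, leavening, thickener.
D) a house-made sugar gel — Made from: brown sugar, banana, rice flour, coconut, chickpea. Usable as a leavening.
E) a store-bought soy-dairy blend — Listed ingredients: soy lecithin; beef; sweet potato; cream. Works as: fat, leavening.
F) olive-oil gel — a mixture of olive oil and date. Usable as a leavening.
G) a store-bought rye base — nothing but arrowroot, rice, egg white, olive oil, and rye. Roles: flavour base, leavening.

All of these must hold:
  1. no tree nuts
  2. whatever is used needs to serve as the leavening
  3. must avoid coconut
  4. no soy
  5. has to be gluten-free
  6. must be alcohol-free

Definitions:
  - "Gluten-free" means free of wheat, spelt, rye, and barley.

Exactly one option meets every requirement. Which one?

F

A: has rye, so not gluten-free — out
B: not usable as a leavening; has pistachio, so not tree-nut-free — out
C: has brandy, so not alcohol-free — reject
D: has coconut, so not coconut-free — reject
E: has soy lecithin, so not soy-free — no
F: no coconut, no alcohol — keep
G: has rye, so not gluten-free — reject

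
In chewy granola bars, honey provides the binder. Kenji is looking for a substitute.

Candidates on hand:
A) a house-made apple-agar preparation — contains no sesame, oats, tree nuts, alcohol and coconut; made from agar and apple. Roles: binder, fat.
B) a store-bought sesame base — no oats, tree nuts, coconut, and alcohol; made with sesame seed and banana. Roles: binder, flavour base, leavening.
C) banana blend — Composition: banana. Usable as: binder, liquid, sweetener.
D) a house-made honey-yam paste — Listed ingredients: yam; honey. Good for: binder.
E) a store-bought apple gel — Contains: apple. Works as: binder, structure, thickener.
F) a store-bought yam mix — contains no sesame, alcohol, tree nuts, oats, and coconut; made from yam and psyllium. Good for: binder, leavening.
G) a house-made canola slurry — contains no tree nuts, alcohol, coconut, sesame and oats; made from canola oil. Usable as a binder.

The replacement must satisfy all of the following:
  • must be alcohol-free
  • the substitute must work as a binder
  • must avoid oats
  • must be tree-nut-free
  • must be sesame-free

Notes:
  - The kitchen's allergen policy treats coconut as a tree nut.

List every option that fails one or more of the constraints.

B

A: nothing on the exclusion list — keep
B: has sesame seed, so not sesame-free — out
C: no sesame, no alcohol — OK
D: only honey and yam; none excluded — OK
E: works as a binder, tree-nut-free, no oats — valid
F: works as a binder, no alcohol, no oats — valid
G: every rule checks out — keep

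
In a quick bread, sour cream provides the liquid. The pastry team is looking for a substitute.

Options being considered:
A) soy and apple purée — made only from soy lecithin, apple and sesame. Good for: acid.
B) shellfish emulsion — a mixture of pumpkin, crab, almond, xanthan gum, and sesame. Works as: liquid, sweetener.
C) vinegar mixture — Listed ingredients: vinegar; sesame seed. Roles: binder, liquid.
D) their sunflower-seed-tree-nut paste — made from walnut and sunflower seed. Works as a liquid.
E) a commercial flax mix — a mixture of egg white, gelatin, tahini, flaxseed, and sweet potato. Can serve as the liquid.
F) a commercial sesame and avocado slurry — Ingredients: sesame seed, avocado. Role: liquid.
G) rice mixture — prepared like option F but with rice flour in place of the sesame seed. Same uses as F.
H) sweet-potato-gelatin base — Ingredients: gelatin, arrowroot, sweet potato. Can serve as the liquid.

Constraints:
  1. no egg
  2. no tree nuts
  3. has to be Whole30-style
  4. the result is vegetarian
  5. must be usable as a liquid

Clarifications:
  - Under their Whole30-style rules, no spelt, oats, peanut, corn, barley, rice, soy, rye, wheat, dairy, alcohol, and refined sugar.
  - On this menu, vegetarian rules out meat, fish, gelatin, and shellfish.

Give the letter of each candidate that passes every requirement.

C, F

A: not usable as a liquid; has soy lecithin, so not Whole30-style — no
B: has crab, so not vegetarian; has almond, so not tree-nut-free — reject
C: works as a liquid, vegetarian, Whole30-style — OK
D: has walnut, so not tree-nut-free — no
E: has gelatin, so not vegetarian; has egg white, so not egg-free — out
F: only sesame seed and avocado; none excluded — keep
G: has rice flour, so not Whole30-style — out
H: has gelatin, so not vegetarian — out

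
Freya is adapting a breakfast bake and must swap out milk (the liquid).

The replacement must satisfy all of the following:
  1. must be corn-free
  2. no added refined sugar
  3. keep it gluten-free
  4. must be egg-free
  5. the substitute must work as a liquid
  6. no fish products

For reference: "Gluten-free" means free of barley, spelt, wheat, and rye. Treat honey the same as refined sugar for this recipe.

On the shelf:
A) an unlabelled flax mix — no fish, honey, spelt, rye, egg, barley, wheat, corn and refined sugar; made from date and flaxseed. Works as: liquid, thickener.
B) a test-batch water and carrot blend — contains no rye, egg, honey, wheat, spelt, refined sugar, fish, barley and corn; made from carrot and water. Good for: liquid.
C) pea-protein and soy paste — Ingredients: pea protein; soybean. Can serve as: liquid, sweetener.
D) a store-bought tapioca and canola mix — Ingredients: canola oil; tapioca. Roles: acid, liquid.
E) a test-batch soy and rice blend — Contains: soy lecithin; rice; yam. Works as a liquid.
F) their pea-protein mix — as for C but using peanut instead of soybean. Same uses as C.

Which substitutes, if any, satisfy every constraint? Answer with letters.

A, B, C, D, E, F

A: nothing on the exclusion list — keep
B: every rule checks out — keep
C: only soybean and pea protein; none excluded — OK
D: works as a liquid, no egg, no fish — OK
E: nothing on the exclusion list — keep
F: every rule checks out — valid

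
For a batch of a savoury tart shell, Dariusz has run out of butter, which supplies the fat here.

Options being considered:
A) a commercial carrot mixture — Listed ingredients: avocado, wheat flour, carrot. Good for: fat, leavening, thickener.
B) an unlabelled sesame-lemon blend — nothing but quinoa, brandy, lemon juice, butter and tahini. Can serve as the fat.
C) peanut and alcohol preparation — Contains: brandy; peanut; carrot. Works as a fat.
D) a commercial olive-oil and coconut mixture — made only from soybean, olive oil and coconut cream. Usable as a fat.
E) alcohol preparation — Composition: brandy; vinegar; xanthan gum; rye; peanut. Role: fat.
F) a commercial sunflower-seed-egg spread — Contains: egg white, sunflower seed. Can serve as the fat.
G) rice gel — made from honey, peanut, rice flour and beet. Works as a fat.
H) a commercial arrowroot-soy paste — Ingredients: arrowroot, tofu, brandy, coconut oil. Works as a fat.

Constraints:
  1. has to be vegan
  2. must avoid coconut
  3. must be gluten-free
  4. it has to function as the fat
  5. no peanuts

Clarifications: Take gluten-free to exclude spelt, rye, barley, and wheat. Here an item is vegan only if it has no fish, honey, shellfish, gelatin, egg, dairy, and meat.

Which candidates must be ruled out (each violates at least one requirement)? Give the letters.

A, B, C, D, E, F, G, H

A: has wheat flour, so not gluten-free — no
B: has butter, so not vegan — no
C: has peanut, so not peanut-free — out
D: has coconut cream, so not coconut-free — out
E: has rye, so not gluten-free; has peanut, so not peanut-free — reject
F: has egg white, so not vegan — reject
G: has honey, so not vegan; has peanut, so not peanut-free — no
H: has coconut oil, so not coconut-free — reject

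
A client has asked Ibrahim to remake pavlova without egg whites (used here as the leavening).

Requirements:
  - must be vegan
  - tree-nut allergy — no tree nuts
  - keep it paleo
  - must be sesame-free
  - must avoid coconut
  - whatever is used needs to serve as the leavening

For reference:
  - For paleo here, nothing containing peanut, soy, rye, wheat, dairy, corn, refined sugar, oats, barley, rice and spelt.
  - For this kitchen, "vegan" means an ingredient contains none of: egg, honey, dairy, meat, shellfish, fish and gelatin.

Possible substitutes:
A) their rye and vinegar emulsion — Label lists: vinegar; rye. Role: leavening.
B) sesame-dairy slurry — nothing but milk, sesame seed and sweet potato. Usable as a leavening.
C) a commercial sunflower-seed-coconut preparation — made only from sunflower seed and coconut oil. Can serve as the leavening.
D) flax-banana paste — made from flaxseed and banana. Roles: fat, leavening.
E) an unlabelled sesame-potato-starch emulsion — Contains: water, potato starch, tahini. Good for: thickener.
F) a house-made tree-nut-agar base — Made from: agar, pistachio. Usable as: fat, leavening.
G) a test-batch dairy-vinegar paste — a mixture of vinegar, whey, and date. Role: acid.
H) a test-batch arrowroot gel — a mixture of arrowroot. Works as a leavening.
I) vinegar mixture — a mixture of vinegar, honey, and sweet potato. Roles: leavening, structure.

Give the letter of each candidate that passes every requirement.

D, H

A: has rye, so not paleo — reject
B: has milk, so not paleo; has milk, so not vegan (and 1 more) — no
C: has coconut oil, so not coconut-free — out
D: nothing on the exclusion list — OK
E: not usable as a leavening; has tahini, so not sesame-free — out
F: has pistachio, so not tree-nut-free — reject
G: not usable as a leavening; has whey, so not paleo (and 1 more) — out
H: no tree nuts, no sesame — keep
I: has honey, so not vegan — out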